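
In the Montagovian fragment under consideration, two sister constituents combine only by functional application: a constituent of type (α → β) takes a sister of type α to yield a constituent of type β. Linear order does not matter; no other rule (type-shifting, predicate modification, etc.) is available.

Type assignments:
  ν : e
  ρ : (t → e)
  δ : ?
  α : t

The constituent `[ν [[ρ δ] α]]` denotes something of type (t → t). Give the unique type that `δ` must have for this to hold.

((t → e) → (t → (e → (t → t))))

For [ν [[ρ δ] α]] to have type (t → t) with ν of type e, [[ρ δ] α] must be the function: [[ρ δ] α] : (e → (t → t)).
For [[ρ δ] α] to have type (e → (t → t)) with α of type t, [ρ δ] must be the function: [ρ δ] : (t → (e → (t → t))).
For [ρ δ] to have type (t → (e → (t → t))) with ρ of type (t → e), δ must be the function: δ : ((t → e) → (t → (e → (t → t)))).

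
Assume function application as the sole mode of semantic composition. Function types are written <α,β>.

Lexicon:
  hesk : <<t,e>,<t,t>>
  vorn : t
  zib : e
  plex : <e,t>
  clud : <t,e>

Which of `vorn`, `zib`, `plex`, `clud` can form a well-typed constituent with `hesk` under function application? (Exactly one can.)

clud

vorn : t — neither side's domain matches the other.
zib : e — neither side's domain matches the other.
plex : <e,t> — neither side's domain matches the other.
clud — combines: hesk : <<t,e>,<t,t>> takes clud : <t,e> as argument, giving <t,t>.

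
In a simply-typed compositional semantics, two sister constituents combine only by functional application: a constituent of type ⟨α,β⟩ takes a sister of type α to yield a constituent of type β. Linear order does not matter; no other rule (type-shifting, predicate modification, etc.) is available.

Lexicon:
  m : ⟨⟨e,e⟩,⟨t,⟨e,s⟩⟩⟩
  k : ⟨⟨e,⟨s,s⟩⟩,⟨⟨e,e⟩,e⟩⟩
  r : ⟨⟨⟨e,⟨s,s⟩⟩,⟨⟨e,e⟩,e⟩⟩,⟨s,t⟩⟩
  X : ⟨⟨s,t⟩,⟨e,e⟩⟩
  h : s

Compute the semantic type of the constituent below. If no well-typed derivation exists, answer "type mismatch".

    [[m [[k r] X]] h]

type mismatch

At [k r], r : ⟨⟨⟨e,⟨s,s⟩⟩,⟨⟨e,e⟩,e⟩⟩,⟨s,t⟩⟩ takes k : ⟨⟨e,⟨s,s⟩⟩,⟨⟨e,e⟩,e⟩⟩, giving ⟨s,t⟩.
At [[k r] X], X : ⟨⟨s,t⟩,⟨e,e⟩⟩ takes [k r] : ⟨s,t⟩, giving ⟨e,e⟩.
At [m [[k r] X]], m : ⟨⟨e,e⟩,⟨t,⟨e,s⟩⟩⟩ takes [[k r] X] : ⟨e,e⟩, giving ⟨t,⟨e,s⟩⟩.
[[m [[k r] X]] h]: ⟨t,⟨e,s⟩⟩ with s — neither is a function whose domain matches the other; composition fails here.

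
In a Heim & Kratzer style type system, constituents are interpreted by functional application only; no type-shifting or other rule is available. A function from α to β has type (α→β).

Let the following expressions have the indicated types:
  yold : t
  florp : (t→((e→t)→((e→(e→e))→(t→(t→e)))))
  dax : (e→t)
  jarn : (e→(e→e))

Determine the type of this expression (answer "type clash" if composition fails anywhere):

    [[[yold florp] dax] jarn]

(t→(t→e))

[yold florp]: florp is (t→((e→t)→((e→(e→e))→(t→(t→e))))), yold is t; result ((e→t)→((e→(e→e))→(t→(t→e)))).
[[yold florp] dax]: [yold florp] is ((e→t)→((e→(e→e))→(t→(t→e)))), dax is (e→t); result ((e→(e→e))→(t→(t→e))).
[[[yold florp] dax] jarn]: [[yold florp] dax] is ((e→(e→e))→(t→(t→e))), jarn is (e→(e→e)); result (t→(t→e)).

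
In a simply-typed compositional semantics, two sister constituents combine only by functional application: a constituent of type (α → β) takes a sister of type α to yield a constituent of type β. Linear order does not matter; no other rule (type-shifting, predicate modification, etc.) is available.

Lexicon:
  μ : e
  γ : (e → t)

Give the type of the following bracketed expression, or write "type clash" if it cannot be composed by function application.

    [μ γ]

[μ γ] — γ of type (e → t) combines with μ of type e: type t.

t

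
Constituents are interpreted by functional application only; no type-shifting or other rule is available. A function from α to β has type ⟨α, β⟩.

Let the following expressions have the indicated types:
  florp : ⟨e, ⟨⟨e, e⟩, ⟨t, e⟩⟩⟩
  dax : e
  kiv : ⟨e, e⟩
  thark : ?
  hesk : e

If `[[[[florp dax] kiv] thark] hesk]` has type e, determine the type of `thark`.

⟨⟨t, e⟩, ⟨e, e⟩⟩

At [[[[florp dax] kiv] thark] hesk] (required: e): hesk is e, which is not a function with range e; hence [[[florp dax] kiv] thark] is the functor — type ⟨e, e⟩.
At [[[florp dax] kiv] thark] (required: ⟨e, e⟩): [[florp dax] kiv] is ⟨t, e⟩, which is not a function with range ⟨e, e⟩; hence thark is the functor — type ⟨⟨t, e⟩, ⟨e, e⟩⟩.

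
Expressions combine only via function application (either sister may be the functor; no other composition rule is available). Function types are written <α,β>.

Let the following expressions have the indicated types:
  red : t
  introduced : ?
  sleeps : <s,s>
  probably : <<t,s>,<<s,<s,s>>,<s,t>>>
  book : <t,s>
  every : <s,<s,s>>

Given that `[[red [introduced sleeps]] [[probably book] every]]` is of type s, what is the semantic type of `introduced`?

<<s,s>,<t,<<s,t>,s>>>

[[red [introduced sleeps]] [[probably book] every]] is required to be s. [[probably book] every] : <s,t> cannot yield s as functor, so [red [introduced sleeps]] : <<s,t>,s>.
[red [introduced sleeps]] is required to be <<s,t>,s>. red : t cannot yield <<s,t>,s> as functor, so [introduced sleeps] : <t,<<s,t>,s>>.
[introduced sleeps] is required to be <t,<<s,t>,s>>. sleeps : <s,s> cannot yield <t,<<s,t>,s>> as functor, so introduced : <<s,s>,<t,<<s,t>,s>>>.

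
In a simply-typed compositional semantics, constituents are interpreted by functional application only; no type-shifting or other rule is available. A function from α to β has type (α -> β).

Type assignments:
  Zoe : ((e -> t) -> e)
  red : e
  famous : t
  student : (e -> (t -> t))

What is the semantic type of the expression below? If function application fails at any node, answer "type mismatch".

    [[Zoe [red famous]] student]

type mismatch

At [red famous]: neither e nor t can take the other as argument; the node is ill-typed.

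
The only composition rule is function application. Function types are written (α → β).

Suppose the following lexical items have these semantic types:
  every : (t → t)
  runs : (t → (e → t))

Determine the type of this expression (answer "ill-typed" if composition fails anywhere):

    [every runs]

ill-typed

[every runs]: (t → t) and (t → (e → t)) cannot combine by function application — type clash.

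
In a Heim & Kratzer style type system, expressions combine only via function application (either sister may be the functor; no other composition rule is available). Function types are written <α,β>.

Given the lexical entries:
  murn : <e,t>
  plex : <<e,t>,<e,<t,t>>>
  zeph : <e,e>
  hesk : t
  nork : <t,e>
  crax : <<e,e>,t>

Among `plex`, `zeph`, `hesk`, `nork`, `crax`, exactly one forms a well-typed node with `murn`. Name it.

plex

plex — combines: plex : <<e,t>,<e,<t,t>>> takes murn : <e,t> as argument, giving <e,<t,t>>.
zeph : <e,e> — murn needs e; zeph needs e; neither fits.
hesk : t — murn needs e; hesk needs nothing (atomic); neither fits.
nork : <t,e> — murn needs e; nork needs t; neither fits.
crax : <<e,e>,t> — murn needs e; crax needs <e,e>; neither fits.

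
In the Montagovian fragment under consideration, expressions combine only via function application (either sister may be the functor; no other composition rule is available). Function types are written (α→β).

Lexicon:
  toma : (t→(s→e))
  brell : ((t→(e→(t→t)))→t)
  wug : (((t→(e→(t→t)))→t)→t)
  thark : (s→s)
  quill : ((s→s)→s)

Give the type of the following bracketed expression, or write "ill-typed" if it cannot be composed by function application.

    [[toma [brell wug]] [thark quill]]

e

[brell wug]: (((t→(e→(t→t)))→t)→t) applied to ((t→(e→(t→t)))→t) yields t.
[toma [brell wug]]: (t→(s→e)) applied to t yields (s→e).
[thark quill]: ((s→s)→s) applied to (s→s) yields s.
[[toma [brell wug]] [thark quill]]: (s→e) applied to s yields e.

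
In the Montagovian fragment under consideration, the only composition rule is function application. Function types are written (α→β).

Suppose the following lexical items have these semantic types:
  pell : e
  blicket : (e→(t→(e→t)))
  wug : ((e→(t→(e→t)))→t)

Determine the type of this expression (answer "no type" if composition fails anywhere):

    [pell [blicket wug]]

At [blicket wug], wug : ((e→(t→(e→t)))→t) takes blicket : (e→(t→(e→t))), giving t.
[pell [blicket wug]]: e with t — neither is a function whose domain matches the other; composition fails here.

no type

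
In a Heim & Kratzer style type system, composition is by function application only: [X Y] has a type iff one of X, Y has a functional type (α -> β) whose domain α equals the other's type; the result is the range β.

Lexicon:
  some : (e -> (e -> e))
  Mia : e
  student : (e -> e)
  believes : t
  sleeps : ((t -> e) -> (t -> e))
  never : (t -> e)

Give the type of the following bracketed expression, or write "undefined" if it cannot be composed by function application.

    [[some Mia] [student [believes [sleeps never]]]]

[some Mia]: (e -> (e -> e)) applied to e yields (e -> e).
[sleeps never]: ((t -> e) -> (t -> e)) applied to (t -> e) yields (t -> e).
[believes [sleeps never]]: (t -> e) applied to t yields e.
[student [believes [sleeps never]]]: (e -> e) applied to e yields e.
[[some Mia] [student [believes [sleeps never]]]]: (e -> e) applied to e yields e.

e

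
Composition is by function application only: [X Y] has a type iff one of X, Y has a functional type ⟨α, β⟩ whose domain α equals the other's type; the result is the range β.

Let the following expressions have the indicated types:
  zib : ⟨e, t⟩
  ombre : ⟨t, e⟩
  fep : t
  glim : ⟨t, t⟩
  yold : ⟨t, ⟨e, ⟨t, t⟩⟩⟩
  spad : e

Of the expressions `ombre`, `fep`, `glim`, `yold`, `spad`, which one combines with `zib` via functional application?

ombre : ⟨t, e⟩ — does not combine with zib.
fep : t — does not combine with zib.
glim : ⟨t, t⟩ — does not combine with zib.
yold : ⟨t, ⟨e, ⟨t, t⟩⟩⟩ — does not combine with zib.
spad — combines: zib : ⟨e, t⟩ takes spad : e as argument, giving t.

spad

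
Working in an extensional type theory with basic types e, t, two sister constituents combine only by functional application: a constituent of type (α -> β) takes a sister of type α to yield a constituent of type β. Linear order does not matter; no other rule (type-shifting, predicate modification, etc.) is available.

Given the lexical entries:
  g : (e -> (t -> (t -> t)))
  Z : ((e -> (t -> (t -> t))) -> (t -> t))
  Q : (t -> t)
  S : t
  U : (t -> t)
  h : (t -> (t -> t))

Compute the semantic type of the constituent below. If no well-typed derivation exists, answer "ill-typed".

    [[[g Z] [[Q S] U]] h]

(t -> t)

[g Z]: ((e -> (t -> (t -> t))) -> (t -> t)) applied to (e -> (t -> (t -> t))) yields (t -> t).
[Q S]: (t -> t) applied to t yields t.
[[Q S] U]: (t -> t) applied to t yields t.
[[g Z] [[Q S] U]]: (t -> t) applied to t yields t.
[[[g Z] [[Q S] U]] h]: (t -> (t -> t)) applied to t yields (t -> t).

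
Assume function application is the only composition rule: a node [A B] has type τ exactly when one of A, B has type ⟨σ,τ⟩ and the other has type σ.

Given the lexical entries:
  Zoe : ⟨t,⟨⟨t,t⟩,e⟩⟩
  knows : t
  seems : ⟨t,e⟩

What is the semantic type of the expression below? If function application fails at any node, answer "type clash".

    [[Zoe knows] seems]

[Zoe knows]: ⟨t,⟨⟨t,t⟩,e⟩⟩ applied to t yields ⟨⟨t,t⟩,e⟩.
[[Zoe knows] seems]: ⟨⟨t,t⟩,e⟩ with ⟨t,e⟩ — neither is a function whose domain matches the other; composition fails here.

type clash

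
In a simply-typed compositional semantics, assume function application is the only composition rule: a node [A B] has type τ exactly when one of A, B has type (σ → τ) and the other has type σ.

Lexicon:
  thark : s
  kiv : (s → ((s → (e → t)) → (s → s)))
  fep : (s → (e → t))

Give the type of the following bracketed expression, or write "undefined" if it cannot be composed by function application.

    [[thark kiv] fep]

(s → s)

At [thark kiv], kiv : (s → ((s → (e → t)) → (s → s))) takes thark : s, giving ((s → (e → t)) → (s → s)).
At [[thark kiv] fep], [thark kiv] : ((s → (e → t)) → (s → s)) takes fep : (s → (e → t)), giving (s → s).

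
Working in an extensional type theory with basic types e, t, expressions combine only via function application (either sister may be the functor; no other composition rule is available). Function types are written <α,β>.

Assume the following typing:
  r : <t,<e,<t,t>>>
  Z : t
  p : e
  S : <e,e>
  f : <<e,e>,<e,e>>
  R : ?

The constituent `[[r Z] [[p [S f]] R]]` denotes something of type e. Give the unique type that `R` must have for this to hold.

At [[r Z] [[p [S f]] R]] (required: e): [r Z] is <e,<t,t>>, which is not a function with range e; hence [[p [S f]] R] is the functor — type <<e,<t,t>>,e>.
At [[p [S f]] R] (required: <<e,<t,t>>,e>): [p [S f]] is e, which is not a function with range <<e,<t,t>>,e>; hence R is the functor — type <e,<<e,<t,t>>,e>>.

<e,<<e,<t,t>>,e>>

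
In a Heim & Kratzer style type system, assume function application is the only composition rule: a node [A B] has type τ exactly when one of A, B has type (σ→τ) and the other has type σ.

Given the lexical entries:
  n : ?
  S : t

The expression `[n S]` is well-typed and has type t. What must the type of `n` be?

For [n S] to have type t with S of type t, n must be the function: n : (t→t).

(t→t)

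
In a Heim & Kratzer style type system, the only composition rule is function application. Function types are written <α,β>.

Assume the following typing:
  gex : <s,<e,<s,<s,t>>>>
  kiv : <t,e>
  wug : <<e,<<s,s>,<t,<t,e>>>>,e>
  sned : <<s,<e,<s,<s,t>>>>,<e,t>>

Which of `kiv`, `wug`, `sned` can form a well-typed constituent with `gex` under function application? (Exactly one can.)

kiv : <t,e> — neither side's domain matches the other.
wug : <<e,<<s,s>,<t,<t,e>>>>,e> — neither side's domain matches the other.
sned — combines: sned : <<s,<e,<s,<s,t>>>>,<e,t>> takes gex : <s,<e,<s,<s,t>>>> as argument, giving <e,t>.

sned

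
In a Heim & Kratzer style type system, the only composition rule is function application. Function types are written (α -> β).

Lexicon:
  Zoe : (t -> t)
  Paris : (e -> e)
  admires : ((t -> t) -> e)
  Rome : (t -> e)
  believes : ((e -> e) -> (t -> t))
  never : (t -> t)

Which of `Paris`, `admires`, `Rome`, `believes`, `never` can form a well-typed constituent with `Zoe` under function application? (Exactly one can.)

Paris : (e -> e) — neither side's domain matches the other.
admires — combines: admires : ((t -> t) -> e) takes Zoe : (t -> t) as argument, giving e.
Rome : (t -> e) — neither side's domain matches the other.
believes : ((e -> e) -> (t -> t)) — neither side's domain matches the other.
never : (t -> t) — neither side's domain matches the other.

admires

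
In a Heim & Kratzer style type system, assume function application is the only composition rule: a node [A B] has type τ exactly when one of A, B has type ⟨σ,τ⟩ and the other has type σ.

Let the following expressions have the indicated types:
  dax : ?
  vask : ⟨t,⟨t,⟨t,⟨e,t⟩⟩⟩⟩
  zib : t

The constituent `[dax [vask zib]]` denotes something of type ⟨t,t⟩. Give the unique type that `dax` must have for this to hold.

⟨⟨t,⟨t,⟨e,t⟩⟩⟩,⟨t,t⟩⟩

[dax [vask zib]] must have type ⟨t,t⟩. The sister [vask zib] has type ⟨t,⟨t,⟨e,t⟩⟩⟩; that is not a function onto ⟨t,t⟩, so dax must be the functor, of type ⟨⟨t,⟨t,⟨e,t⟩⟩⟩,⟨t,t⟩⟩.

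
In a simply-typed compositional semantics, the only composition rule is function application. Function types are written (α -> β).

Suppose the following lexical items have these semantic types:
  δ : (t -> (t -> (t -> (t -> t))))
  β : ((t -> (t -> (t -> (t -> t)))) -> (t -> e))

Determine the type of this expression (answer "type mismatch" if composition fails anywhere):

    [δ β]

[δ β]: β is ((t -> (t -> (t -> (t -> t)))) -> (t -> e)), δ is (t -> (t -> (t -> (t -> t)))); result (t -> e).

(t -> e)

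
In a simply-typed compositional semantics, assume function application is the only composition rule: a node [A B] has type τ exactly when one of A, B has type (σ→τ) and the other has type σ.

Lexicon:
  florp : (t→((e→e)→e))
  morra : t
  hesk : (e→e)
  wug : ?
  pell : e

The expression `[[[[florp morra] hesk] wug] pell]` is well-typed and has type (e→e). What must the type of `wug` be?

(e→(e→(e→e)))

At [[[[florp morra] hesk] wug] pell] (required: (e→e)): pell is e, which is not a function with range (e→e); hence [[[florp morra] hesk] wug] is the functor — type (e→(e→e)).
At [[[florp morra] hesk] wug] (required: (e→(e→e))): [[florp morra] hesk] is e, which is not a function with range (e→(e→e)); hence wug is the functor — type (e→(e→(e→e))).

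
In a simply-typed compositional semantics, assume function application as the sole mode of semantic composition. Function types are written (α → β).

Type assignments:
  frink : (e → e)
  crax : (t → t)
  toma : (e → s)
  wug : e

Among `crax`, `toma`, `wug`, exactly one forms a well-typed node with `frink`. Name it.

wug

crax : (t → t) — no; frink wants e, and crax wants t.
toma : (e → s) — no; frink wants e, and toma wants e.
wug — combines: frink : (e → e) takes wug : e as argument, giving e.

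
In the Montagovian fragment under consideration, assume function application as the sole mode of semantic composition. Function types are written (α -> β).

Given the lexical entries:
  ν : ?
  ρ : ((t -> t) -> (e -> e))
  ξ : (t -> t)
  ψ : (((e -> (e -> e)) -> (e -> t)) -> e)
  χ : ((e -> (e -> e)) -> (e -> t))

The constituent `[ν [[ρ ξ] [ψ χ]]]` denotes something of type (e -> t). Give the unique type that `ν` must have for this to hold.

(e -> (e -> t))

At [ν [[ρ ξ] [ψ χ]]] (required: (e -> t)): [[ρ ξ] [ψ χ]] is e, which is not a function with range (e -> t); hence ν is the functor — type (e -> (e -> t)).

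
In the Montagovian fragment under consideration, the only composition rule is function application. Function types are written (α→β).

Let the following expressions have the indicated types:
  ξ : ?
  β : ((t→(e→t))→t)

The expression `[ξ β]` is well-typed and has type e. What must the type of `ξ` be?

At [ξ β] (required: e): β is ((t→(e→t))→t), which is not a function with range e; hence ξ is the functor — type (((t→(e→t))→t)→e).

(((t→(e→t))→t)→e)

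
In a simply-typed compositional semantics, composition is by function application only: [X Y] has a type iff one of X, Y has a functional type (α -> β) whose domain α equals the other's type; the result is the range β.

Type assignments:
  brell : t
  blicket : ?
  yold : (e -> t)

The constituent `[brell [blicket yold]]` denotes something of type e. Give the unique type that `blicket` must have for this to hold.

[brell [blicket yold]] must have type e. The sister brell has type t; that is not a function onto e, so [blicket yold] must be the functor, of type (t -> e).
[blicket yold] must have type (t -> e). The sister yold has type (e -> t); that is not a function onto (t -> e), so blicket must be the functor, of type ((e -> t) -> (t -> e)).

((e -> t) -> (t -> e))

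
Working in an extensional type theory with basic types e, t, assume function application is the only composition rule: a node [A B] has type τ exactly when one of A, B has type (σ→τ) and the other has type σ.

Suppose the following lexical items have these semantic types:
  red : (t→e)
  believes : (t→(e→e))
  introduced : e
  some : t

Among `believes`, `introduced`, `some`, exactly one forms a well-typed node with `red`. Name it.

some

believes : (t→(e→e)) — no; red wants t, and believes wants t.
introduced : e — no; red wants t, and introduced wants nothing (atomic).
some — combines: red : (t→e) takes some : t as argument, giving e.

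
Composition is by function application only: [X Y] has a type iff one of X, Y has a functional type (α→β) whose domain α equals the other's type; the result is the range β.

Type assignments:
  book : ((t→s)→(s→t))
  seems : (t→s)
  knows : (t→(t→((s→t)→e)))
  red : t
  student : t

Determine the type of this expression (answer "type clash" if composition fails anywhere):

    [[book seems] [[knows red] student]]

[book seems]: functor book : ((t→s)→(s→t)), argument seems : (t→s); result (s→t).
[knows red]: functor knows : (t→(t→((s→t)→e))), argument red : t; result (t→((s→t)→e)).
[[knows red] student]: functor [knows red] : (t→((s→t)→e)), argument student : t; result ((s→t)→e).
[[book seems] [[knows red] student]]: functor [[knows red] student] : ((s→t)→e), argument [book seems] : (s→t); result e.

e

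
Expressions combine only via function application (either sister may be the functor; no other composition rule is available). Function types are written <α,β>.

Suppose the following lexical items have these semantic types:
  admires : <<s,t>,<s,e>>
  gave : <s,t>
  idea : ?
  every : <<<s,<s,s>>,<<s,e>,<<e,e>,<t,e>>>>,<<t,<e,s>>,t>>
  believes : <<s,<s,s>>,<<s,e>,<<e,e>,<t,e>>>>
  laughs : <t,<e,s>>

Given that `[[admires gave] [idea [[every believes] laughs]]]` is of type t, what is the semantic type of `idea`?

[[admires gave] [idea [[every believes] laughs]]] must have type t. The sister [admires gave] has type <s,e>; that is not a function onto t, so [idea [[every believes] laughs]] must be the functor, of type <<s,e>,t>.
[idea [[every believes] laughs]] must have type <<s,e>,t>. The sister [[every believes] laughs] has type t; that is not a function onto <<s,e>,t>, so idea must be the functor, of type <t,<<s,e>,t>>.

<t,<<s,e>,t>>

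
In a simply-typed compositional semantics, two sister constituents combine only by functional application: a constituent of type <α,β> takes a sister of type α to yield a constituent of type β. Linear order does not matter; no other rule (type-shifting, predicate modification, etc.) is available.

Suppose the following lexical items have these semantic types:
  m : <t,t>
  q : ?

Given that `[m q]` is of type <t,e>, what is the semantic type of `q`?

<<t,t>,<t,e>>

At [m q] (required: <t,e>): m is <t,t>, which is not a function with range <t,e>; hence q is the functor — type <<t,t>,<t,e>>.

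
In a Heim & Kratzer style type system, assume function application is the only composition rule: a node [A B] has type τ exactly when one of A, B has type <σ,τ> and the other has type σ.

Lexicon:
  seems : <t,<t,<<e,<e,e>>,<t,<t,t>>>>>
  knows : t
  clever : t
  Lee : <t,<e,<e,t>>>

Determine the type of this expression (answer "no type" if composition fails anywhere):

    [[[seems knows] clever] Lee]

[seems knows]: functor seems : <t,<t,<<e,<e,e>>,<t,<t,t>>>>>, argument knows : t; result <t,<<e,<e,e>>,<t,<t,t>>>>.
[[seems knows] clever]: functor [seems knows] : <t,<<e,<e,e>>,<t,<t,t>>>>, argument clever : t; result <<e,<e,e>>,<t,<t,t>>>.
At [[[seems knows] clever] Lee]: neither <<e,<e,e>>,<t,<t,t>>> nor <t,<e,<e,t>>> can take the other as argument; the node is ill-typed.

no type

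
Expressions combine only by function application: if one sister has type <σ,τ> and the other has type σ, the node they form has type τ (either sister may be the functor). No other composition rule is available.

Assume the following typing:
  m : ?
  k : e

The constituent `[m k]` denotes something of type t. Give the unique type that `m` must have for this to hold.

<e,t>

At [m k] (required: t): k is e, which is not a function with range t; hence m is the functor — type <e,t>.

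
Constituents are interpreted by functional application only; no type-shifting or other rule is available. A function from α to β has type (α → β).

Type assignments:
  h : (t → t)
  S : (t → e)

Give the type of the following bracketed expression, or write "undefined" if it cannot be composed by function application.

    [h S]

[h S]: (t → t) and (t → e) cannot combine by function application — type clash.

undefined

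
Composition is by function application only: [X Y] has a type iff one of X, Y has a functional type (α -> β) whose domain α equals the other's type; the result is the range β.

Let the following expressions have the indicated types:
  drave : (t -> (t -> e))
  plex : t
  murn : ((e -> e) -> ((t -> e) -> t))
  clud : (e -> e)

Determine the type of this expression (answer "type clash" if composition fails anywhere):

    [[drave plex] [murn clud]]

At [drave plex], drave : (t -> (t -> e)) takes plex : t, giving (t -> e).
At [murn clud], murn : ((e -> e) -> ((t -> e) -> t)) takes clud : (e -> e), giving ((t -> e) -> t).
At [[drave plex] [murn clud]], [murn clud] : ((t -> e) -> t) takes [drave plex] : (t -> e), giving t.

t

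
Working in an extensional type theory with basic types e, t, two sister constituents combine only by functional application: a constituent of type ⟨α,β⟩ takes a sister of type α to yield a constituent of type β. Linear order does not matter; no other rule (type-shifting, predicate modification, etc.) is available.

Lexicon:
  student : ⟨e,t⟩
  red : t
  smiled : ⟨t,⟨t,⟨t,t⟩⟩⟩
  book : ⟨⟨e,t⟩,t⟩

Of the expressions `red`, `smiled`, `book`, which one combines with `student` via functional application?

red : t — no; student wants e, and red wants nothing (atomic).
smiled : ⟨t,⟨t,⟨t,t⟩⟩⟩ — no; student wants e, and smiled wants t.
book — combines: book : ⟨⟨e,t⟩,t⟩ takes student : ⟨e,t⟩ as argument, giving t.

book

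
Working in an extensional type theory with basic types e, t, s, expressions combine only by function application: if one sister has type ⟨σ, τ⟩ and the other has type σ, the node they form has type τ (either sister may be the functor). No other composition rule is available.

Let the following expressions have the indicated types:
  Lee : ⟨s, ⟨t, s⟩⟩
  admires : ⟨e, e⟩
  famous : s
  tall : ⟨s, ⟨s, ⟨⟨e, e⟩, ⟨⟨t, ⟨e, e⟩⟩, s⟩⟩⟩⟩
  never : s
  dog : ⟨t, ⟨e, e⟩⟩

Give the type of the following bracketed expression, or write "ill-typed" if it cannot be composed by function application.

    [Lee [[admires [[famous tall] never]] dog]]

⟨t, s⟩

At [famous tall], tall : ⟨s, ⟨s, ⟨⟨e, e⟩, ⟨⟨t, ⟨e, e⟩⟩, s⟩⟩⟩⟩ takes famous : s, giving ⟨s, ⟨⟨e, e⟩, ⟨⟨t, ⟨e, e⟩⟩, s⟩⟩⟩.
At [[famous tall] never], [famous tall] : ⟨s, ⟨⟨e, e⟩, ⟨⟨t, ⟨e, e⟩⟩, s⟩⟩⟩ takes never : s, giving ⟨⟨e, e⟩, ⟨⟨t, ⟨e, e⟩⟩, s⟩⟩.
At [admires [[famous tall] never]], [[famous tall] never] : ⟨⟨e, e⟩, ⟨⟨t, ⟨e, e⟩⟩, s⟩⟩ takes admires : ⟨e, e⟩, giving ⟨⟨t, ⟨e, e⟩⟩, s⟩.
At [[admires [[famous tall] never]] dog], [admires [[famous tall] never]] : ⟨⟨t, ⟨e, e⟩⟩, s⟩ takes dog : ⟨t, ⟨e, e⟩⟩, giving s.
At [Lee [[admires [[famous tall] never]] dog]], Lee : ⟨s, ⟨t, s⟩⟩ takes [[admires [[famous tall] never]] dog] : s, giving ⟨t, s⟩.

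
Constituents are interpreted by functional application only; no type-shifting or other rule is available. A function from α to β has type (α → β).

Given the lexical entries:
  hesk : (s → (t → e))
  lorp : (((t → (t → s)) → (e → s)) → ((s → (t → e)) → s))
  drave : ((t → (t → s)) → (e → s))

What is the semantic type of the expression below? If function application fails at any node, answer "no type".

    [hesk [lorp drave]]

[lorp drave]: (((t → (t → s)) → (e → s)) → ((s → (t → e)) → s)) applied to ((t → (t → s)) → (e → s)) yields ((s → (t → e)) → s).
[hesk [lorp drave]]: ((s → (t → e)) → s) applied to (s → (t → e)) yields s.

s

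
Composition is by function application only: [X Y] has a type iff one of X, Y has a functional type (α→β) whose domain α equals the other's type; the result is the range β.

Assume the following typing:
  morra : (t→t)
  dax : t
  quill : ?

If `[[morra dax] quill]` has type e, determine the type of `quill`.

At [[morra dax] quill] (required: e): [morra dax] is t, which is not a function with range e; hence quill is the functor — type (t→e).

(t→e)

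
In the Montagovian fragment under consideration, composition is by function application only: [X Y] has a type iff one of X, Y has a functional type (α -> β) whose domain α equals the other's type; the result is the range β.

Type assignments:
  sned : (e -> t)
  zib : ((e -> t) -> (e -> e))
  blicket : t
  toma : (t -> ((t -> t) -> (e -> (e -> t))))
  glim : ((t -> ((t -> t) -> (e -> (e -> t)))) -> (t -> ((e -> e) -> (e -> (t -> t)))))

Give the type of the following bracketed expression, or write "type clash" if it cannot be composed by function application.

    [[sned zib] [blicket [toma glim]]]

[sned zib]: zib is ((e -> t) -> (e -> e)), sned is (e -> t); result (e -> e).
[toma glim]: glim is ((t -> ((t -> t) -> (e -> (e -> t)))) -> (t -> ((e -> e) -> (e -> (t -> t))))), toma is (t -> ((t -> t) -> (e -> (e -> t)))); result (t -> ((e -> e) -> (e -> (t -> t)))).
[blicket [toma glim]]: [toma glim] is (t -> ((e -> e) -> (e -> (t -> t)))), blicket is t; result ((e -> e) -> (e -> (t -> t))).
[[sned zib] [blicket [toma glim]]]: [blicket [toma glim]] is ((e -> e) -> (e -> (t -> t))), [sned zib] is (e -> e); result (e -> (t -> t)).

(e -> (t -> t))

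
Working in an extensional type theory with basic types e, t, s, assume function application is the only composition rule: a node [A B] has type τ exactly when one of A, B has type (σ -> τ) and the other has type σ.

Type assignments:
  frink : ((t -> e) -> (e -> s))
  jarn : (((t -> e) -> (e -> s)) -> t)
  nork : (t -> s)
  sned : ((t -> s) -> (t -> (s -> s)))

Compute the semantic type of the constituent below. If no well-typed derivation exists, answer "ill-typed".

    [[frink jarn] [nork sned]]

(s -> s)

[frink jarn]: functor jarn : (((t -> e) -> (e -> s)) -> t), argument frink : ((t -> e) -> (e -> s)); result t.
[nork sned]: functor sned : ((t -> s) -> (t -> (s -> s))), argument nork : (t -> s); result (t -> (s -> s)).
[[frink jarn] [nork sned]]: functor [nork sned] : (t -> (s -> s)), argument [frink jarn] : t; result (s -> s).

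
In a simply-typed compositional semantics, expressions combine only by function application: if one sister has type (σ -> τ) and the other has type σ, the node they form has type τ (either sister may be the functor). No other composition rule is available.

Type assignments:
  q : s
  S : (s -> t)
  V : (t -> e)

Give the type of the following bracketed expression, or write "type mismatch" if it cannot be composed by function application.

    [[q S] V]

e

[q S]: S is (s -> t), q is s; result t.
[[q S] V]: V is (t -> e), [q S] is t; result e.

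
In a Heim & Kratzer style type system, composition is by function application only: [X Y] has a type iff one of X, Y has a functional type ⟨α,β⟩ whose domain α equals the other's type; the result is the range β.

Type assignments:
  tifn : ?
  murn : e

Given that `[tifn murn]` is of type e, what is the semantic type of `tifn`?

⟨e,e⟩

[tifn murn] is required to be e. murn : e cannot yield e as functor, so tifn : ⟨e,e⟩.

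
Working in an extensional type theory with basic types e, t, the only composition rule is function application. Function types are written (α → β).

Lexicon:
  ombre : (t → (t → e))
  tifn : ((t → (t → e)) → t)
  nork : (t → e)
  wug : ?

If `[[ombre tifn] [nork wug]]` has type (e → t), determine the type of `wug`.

For [[ombre tifn] [nork wug]] to have type (e → t) with [ombre tifn] of type t, [nork wug] must be the function: [nork wug] : (t → (e → t)).
For [nork wug] to have type (t → (e → t)) with nork of type (t → e), wug must be the function: wug : ((t → e) → (t → (e → t))).

((t → e) → (t → (e → t)))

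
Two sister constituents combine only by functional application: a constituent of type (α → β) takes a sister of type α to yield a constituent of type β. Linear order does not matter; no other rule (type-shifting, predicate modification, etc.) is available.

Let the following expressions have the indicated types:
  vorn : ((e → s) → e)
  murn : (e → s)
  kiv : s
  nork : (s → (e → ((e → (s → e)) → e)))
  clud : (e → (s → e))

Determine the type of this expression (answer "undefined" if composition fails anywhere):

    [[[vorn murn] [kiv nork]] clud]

e

[vorn murn] — vorn of type ((e → s) → e) combines with murn of type (e → s): type e.
[kiv nork] — nork of type (s → (e → ((e → (s → e)) → e))) combines with kiv of type s: type (e → ((e → (s → e)) → e)).
[[vorn murn] [kiv nork]] — [kiv nork] of type (e → ((e → (s → e)) → e)) combines with [vorn murn] of type e: type ((e → (s → e)) → e).
[[[vorn murn] [kiv nork]] clud] — [[vorn murn] [kiv nork]] of type ((e → (s → e)) → e) combines with clud of type (e → (s → e)): type e.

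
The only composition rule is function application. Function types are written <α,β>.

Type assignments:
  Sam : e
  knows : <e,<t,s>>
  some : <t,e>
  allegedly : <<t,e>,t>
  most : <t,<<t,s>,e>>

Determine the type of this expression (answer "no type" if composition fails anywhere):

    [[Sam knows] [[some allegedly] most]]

[Sam knows] — knows of type <e,<t,s>> combines with Sam of type e: type <t,s>.
[some allegedly] — allegedly of type <<t,e>,t> combines with some of type <t,e>: type t.
[[some allegedly] most] — most of type <t,<<t,s>,e>> combines with [some allegedly] of type t: type <<t,s>,e>.
[[Sam knows] [[some allegedly] most]] — [[some allegedly] most] of type <<t,s>,e> combines with [Sam knows] of type <t,s>: type e.

e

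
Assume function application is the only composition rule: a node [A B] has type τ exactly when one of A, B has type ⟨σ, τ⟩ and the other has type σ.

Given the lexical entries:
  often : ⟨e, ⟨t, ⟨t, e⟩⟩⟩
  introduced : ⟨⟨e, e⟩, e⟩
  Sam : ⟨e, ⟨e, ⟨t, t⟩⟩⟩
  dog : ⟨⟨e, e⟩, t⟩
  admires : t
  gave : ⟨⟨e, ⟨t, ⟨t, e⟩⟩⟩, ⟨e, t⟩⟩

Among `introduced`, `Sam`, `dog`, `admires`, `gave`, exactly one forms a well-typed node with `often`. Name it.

gave

introduced : ⟨⟨e, e⟩, e⟩ — neither side's domain matches the other.
Sam : ⟨e, ⟨e, ⟨t, t⟩⟩⟩ — neither side's domain matches the other.
dog : ⟨⟨e, e⟩, t⟩ — neither side's domain matches the other.
admires : t — neither side's domain matches the other.
gave — combines: gave : ⟨⟨e, ⟨t, ⟨t, e⟩⟩⟩, ⟨e, t⟩⟩ takes often : ⟨e, ⟨t, ⟨t, e⟩⟩⟩ as argument, giving ⟨e, t⟩.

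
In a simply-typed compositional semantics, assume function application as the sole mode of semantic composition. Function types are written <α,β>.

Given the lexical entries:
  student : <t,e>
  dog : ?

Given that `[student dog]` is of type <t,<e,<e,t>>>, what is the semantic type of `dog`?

<<t,e>,<t,<e,<e,t>>>>

For [student dog] to have type <t,<e,<e,t>>> with student of type <t,e>, dog must be the function: dog : <<t,e>,<t,<e,<e,t>>>>.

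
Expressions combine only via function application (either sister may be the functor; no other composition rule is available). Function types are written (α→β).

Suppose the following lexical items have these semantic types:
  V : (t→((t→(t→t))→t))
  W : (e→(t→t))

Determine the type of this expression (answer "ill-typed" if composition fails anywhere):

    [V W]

ill-typed

[V W]: (t→((t→(t→t))→t)) and (e→(t→t)) cannot combine by function application — type clash.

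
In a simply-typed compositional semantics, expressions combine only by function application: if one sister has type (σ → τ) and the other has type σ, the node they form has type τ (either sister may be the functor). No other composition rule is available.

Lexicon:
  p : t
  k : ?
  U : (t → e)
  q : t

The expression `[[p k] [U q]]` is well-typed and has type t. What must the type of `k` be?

(t → (e → t))

For [[p k] [U q]] to have type t with [U q] of type e, [p k] must be the function: [p k] : (e → t).
For [p k] to have type (e → t) with p of type t, k must be the function: k : (t → (e → t)).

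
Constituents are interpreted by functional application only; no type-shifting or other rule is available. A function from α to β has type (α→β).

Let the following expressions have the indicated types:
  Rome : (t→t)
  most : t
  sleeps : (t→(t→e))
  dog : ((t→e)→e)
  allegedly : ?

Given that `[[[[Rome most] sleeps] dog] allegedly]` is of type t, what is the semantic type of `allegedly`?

(e→t)

[[[[Rome most] sleeps] dog] allegedly] must have type t. The sister [[[Rome most] sleeps] dog] has type e; that is not a function onto t, so allegedly must be the functor, of type (e→t).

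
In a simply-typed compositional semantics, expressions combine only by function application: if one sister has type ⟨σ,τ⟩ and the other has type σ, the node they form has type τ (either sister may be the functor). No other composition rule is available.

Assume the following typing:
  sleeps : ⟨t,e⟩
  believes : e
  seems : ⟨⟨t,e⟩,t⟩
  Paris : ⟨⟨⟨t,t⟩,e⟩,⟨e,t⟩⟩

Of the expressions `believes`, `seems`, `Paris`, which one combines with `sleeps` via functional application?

believes : e — sleeps needs t; believes needs nothing (atomic); neither fits.
seems — combines: seems : ⟨⟨t,e⟩,t⟩ takes sleeps : ⟨t,e⟩ as argument, giving t.
Paris : ⟨⟨⟨t,t⟩,e⟩,⟨e,t⟩⟩ — sleeps needs t; Paris needs ⟨⟨t,t⟩,e⟩; neither fits.

seems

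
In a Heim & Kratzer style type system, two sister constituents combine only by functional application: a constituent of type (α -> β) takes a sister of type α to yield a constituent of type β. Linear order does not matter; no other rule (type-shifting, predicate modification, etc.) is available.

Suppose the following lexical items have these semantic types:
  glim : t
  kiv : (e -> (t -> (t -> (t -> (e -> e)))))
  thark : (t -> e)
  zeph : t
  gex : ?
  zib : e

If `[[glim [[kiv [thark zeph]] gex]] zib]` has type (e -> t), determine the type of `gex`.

((t -> (t -> (t -> (e -> e)))) -> (t -> (e -> (e -> t))))

[[glim [[kiv [thark zeph]] gex]] zib] is required to be (e -> t). zib : e cannot yield (e -> t) as functor, so [glim [[kiv [thark zeph]] gex]] : (e -> (e -> t)).
[glim [[kiv [thark zeph]] gex]] is required to be (e -> (e -> t)). glim : t cannot yield (e -> (e -> t)) as functor, so [[kiv [thark zeph]] gex] : (t -> (e -> (e -> t))).
[[kiv [thark zeph]] gex] is required to be (t -> (e -> (e -> t))). [kiv [thark zeph]] : (t -> (t -> (t -> (e -> e)))) cannot yield (t -> (e -> (e -> t))) as functor, so gex : ((t -> (t -> (t -> (e -> e)))) -> (t -> (e -> (e -> t)))).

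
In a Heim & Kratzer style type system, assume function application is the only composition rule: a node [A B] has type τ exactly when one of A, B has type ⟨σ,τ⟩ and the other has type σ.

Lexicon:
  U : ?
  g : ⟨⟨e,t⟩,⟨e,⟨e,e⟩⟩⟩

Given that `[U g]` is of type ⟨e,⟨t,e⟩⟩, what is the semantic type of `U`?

At [U g] (required: ⟨e,⟨t,e⟩⟩): g is ⟨⟨e,t⟩,⟨e,⟨e,e⟩⟩⟩, which is not a function with range ⟨e,⟨t,e⟩⟩; hence U is the functor — type ⟨⟨⟨e,t⟩,⟨e,⟨e,e⟩⟩⟩,⟨e,⟨t,e⟩⟩⟩.

⟨⟨⟨e,t⟩,⟨e,⟨e,e⟩⟩⟩,⟨e,⟨t,e⟩⟩⟩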